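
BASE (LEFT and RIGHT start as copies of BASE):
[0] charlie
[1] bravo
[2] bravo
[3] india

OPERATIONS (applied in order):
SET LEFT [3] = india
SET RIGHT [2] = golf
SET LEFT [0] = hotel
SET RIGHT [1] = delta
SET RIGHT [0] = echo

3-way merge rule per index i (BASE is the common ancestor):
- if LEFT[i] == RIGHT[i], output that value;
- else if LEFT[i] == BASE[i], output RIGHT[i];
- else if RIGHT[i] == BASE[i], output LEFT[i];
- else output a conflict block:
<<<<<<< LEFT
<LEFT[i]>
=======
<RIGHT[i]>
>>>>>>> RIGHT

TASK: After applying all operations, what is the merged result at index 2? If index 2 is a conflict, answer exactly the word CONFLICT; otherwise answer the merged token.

Final LEFT:  [hotel, bravo, bravo, india]
Final RIGHT: [echo, delta, golf, india]
i=0: BASE=charlie L=hotel R=echo all differ -> CONFLICT
i=1: L=bravo=BASE, R=delta -> take RIGHT -> delta
i=2: L=bravo=BASE, R=golf -> take RIGHT -> golf
i=3: L=india R=india -> agree -> india
Index 2 -> golf

Answer: golf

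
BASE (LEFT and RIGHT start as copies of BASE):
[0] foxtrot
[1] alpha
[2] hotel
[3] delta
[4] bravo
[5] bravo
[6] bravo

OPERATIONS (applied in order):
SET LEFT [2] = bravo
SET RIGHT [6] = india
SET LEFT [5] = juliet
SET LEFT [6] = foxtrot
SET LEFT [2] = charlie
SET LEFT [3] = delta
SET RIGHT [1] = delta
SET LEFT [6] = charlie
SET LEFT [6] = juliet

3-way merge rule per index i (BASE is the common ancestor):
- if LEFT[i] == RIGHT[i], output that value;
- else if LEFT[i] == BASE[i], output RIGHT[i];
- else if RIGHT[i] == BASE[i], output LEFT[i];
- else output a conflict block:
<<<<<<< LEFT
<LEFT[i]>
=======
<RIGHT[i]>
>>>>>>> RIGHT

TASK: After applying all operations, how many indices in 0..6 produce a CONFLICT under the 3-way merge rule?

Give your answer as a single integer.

Answer: 1

Derivation:
Final LEFT:  [foxtrot, alpha, charlie, delta, bravo, juliet, juliet]
Final RIGHT: [foxtrot, delta, hotel, delta, bravo, bravo, india]
i=0: L=foxtrot R=foxtrot -> agree -> foxtrot
i=1: L=alpha=BASE, R=delta -> take RIGHT -> delta
i=2: L=charlie, R=hotel=BASE -> take LEFT -> charlie
i=3: L=delta R=delta -> agree -> delta
i=4: L=bravo R=bravo -> agree -> bravo
i=5: L=juliet, R=bravo=BASE -> take LEFT -> juliet
i=6: BASE=bravo L=juliet R=india all differ -> CONFLICT
Conflict count: 1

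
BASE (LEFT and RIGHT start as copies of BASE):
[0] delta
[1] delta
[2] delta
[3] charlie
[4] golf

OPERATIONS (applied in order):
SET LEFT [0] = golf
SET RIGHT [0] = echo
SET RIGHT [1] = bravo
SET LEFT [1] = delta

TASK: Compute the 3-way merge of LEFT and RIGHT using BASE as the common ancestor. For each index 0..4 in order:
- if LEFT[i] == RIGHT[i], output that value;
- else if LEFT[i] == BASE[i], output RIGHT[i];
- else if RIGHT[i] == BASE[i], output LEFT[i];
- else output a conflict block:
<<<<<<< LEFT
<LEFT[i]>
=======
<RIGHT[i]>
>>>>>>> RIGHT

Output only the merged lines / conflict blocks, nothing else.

Answer: <<<<<<< LEFT
golf
=======
echo
>>>>>>> RIGHT
bravo
delta
charlie
golf

Derivation:
Final LEFT:  [golf, delta, delta, charlie, golf]
Final RIGHT: [echo, bravo, delta, charlie, golf]
i=0: BASE=delta L=golf R=echo all differ -> CONFLICT
i=1: L=delta=BASE, R=bravo -> take RIGHT -> bravo
i=2: L=delta R=delta -> agree -> delta
i=3: L=charlie R=charlie -> agree -> charlie
i=4: L=golf R=golf -> agree -> golf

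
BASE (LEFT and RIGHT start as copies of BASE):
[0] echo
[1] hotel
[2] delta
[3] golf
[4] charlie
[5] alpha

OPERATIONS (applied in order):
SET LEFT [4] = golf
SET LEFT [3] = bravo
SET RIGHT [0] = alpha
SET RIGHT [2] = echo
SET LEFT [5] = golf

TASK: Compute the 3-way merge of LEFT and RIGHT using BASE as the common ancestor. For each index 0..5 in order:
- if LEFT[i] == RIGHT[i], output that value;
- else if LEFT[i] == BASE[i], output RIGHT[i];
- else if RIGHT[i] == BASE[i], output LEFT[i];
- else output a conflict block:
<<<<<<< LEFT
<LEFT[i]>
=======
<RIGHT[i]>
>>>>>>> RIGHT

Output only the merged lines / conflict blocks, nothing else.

Answer: alpha
hotel
echo
bravo
golf
golf

Derivation:
Final LEFT:  [echo, hotel, delta, bravo, golf, golf]
Final RIGHT: [alpha, hotel, echo, golf, charlie, alpha]
i=0: L=echo=BASE, R=alpha -> take RIGHT -> alpha
i=1: L=hotel R=hotel -> agree -> hotel
i=2: L=delta=BASE, R=echo -> take RIGHT -> echo
i=3: L=bravo, R=golf=BASE -> take LEFT -> bravo
i=4: L=golf, R=charlie=BASE -> take LEFT -> golf
i=5: L=golf, R=alpha=BASE -> take LEFT -> golf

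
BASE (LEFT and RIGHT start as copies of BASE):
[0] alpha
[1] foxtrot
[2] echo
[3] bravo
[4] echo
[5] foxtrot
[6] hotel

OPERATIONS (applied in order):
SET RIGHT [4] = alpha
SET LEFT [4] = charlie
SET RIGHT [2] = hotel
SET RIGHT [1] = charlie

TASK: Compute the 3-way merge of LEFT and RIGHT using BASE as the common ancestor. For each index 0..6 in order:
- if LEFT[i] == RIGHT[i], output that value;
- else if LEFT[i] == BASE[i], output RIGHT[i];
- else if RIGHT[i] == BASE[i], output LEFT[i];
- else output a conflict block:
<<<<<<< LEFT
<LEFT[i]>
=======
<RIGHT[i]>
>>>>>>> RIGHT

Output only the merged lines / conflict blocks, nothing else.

Final LEFT:  [alpha, foxtrot, echo, bravo, charlie, foxtrot, hotel]
Final RIGHT: [alpha, charlie, hotel, bravo, alpha, foxtrot, hotel]
i=0: L=alpha R=alpha -> agree -> alpha
i=1: L=foxtrot=BASE, R=charlie -> take RIGHT -> charlie
i=2: L=echo=BASE, R=hotel -> take RIGHT -> hotel
i=3: L=bravo R=bravo -> agree -> bravo
i=4: BASE=echo L=charlie R=alpha all differ -> CONFLICT
i=5: L=foxtrot R=foxtrot -> agree -> foxtrot
i=6: L=hotel R=hotel -> agree -> hotel

Answer: alpha
charlie
hotel
bravo
<<<<<<< LEFT
charlie
=======
alpha
>>>>>>> RIGHT
foxtrot
hotel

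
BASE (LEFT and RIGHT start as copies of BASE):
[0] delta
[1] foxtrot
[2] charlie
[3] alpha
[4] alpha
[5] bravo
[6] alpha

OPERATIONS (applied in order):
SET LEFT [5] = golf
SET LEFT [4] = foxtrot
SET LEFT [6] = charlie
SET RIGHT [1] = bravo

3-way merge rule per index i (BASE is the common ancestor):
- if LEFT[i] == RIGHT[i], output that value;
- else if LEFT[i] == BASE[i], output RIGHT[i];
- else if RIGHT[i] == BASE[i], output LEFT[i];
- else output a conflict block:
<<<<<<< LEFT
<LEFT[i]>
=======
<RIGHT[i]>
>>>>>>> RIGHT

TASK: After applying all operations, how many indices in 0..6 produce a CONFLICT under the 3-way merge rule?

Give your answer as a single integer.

Answer: 0

Derivation:
Final LEFT:  [delta, foxtrot, charlie, alpha, foxtrot, golf, charlie]
Final RIGHT: [delta, bravo, charlie, alpha, alpha, bravo, alpha]
i=0: L=delta R=delta -> agree -> delta
i=1: L=foxtrot=BASE, R=bravo -> take RIGHT -> bravo
i=2: L=charlie R=charlie -> agree -> charlie
i=3: L=alpha R=alpha -> agree -> alpha
i=4: L=foxtrot, R=alpha=BASE -> take LEFT -> foxtrot
i=5: L=golf, R=bravo=BASE -> take LEFT -> golf
i=6: L=charlie, R=alpha=BASE -> take LEFT -> charlie
Conflict count: 0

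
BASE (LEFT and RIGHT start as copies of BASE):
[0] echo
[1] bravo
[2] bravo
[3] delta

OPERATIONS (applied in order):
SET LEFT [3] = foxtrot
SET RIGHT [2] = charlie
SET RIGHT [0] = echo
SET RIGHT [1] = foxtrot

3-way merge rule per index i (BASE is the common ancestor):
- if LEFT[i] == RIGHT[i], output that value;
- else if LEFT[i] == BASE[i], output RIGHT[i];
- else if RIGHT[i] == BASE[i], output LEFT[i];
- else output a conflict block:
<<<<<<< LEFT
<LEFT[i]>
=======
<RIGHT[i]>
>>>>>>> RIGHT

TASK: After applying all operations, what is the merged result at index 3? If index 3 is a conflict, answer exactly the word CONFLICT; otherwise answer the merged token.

Answer: foxtrot

Derivation:
Final LEFT:  [echo, bravo, bravo, foxtrot]
Final RIGHT: [echo, foxtrot, charlie, delta]
i=0: L=echo R=echo -> agree -> echo
i=1: L=bravo=BASE, R=foxtrot -> take RIGHT -> foxtrot
i=2: L=bravo=BASE, R=charlie -> take RIGHT -> charlie
i=3: L=foxtrot, R=delta=BASE -> take LEFT -> foxtrot
Index 3 -> foxtrot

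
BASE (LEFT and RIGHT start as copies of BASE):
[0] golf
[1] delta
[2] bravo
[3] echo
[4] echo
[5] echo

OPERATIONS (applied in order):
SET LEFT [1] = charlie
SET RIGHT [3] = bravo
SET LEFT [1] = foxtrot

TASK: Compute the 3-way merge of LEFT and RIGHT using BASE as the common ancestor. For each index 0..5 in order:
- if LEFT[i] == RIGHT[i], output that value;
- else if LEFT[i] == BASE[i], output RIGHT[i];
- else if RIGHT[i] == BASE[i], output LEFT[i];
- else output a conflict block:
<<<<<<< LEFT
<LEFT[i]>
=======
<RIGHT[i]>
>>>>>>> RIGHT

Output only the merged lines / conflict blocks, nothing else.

Answer: golf
foxtrot
bravo
bravo
echo
echo

Derivation:
Final LEFT:  [golf, foxtrot, bravo, echo, echo, echo]
Final RIGHT: [golf, delta, bravo, bravo, echo, echo]
i=0: L=golf R=golf -> agree -> golf
i=1: L=foxtrot, R=delta=BASE -> take LEFT -> foxtrot
i=2: L=bravo R=bravo -> agree -> bravo
i=3: L=echo=BASE, R=bravo -> take RIGHT -> bravo
i=4: L=echo R=echo -> agree -> echo
i=5: L=echo R=echo -> agree -> echo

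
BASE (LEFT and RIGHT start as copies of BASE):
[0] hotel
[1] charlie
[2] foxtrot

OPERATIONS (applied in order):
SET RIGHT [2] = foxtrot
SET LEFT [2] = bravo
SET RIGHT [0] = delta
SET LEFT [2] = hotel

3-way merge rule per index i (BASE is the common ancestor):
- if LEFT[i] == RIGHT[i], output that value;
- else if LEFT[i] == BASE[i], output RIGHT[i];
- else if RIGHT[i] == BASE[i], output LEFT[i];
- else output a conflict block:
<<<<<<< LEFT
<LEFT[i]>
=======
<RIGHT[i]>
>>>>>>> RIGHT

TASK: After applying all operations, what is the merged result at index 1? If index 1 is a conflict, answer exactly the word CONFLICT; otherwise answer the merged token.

Final LEFT:  [hotel, charlie, hotel]
Final RIGHT: [delta, charlie, foxtrot]
i=0: L=hotel=BASE, R=delta -> take RIGHT -> delta
i=1: L=charlie R=charlie -> agree -> charlie
i=2: L=hotel, R=foxtrot=BASE -> take LEFT -> hotel
Index 1 -> charlie

Answer: charlie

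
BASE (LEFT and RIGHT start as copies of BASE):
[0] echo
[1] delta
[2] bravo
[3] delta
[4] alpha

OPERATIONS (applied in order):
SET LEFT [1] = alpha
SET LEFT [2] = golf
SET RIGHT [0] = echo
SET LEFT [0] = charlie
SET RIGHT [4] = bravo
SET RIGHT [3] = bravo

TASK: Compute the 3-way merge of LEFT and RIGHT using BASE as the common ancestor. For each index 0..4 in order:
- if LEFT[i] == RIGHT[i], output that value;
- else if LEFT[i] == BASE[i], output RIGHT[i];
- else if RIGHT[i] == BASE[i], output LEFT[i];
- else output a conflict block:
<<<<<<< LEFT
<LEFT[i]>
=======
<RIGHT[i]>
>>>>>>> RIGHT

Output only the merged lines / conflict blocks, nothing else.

Final LEFT:  [charlie, alpha, golf, delta, alpha]
Final RIGHT: [echo, delta, bravo, bravo, bravo]
i=0: L=charlie, R=echo=BASE -> take LEFT -> charlie
i=1: L=alpha, R=delta=BASE -> take LEFT -> alpha
i=2: L=golf, R=bravo=BASE -> take LEFT -> golf
i=3: L=delta=BASE, R=bravo -> take RIGHT -> bravo
i=4: L=alpha=BASE, R=bravo -> take RIGHT -> bravo

Answer: charlie
alpha
golf
bravo
bravo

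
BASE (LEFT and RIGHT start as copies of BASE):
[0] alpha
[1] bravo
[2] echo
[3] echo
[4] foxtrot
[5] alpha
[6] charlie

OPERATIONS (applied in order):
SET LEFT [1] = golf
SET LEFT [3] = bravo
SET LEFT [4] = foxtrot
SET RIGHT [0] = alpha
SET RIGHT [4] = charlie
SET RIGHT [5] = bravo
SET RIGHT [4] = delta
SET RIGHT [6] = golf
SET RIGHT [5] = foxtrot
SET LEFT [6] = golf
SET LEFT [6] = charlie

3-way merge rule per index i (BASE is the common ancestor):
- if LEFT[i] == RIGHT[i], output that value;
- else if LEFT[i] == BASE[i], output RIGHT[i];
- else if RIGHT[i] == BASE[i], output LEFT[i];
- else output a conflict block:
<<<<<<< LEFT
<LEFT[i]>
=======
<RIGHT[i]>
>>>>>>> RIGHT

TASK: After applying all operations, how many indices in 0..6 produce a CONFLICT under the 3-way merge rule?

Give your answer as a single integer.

Answer: 0

Derivation:
Final LEFT:  [alpha, golf, echo, bravo, foxtrot, alpha, charlie]
Final RIGHT: [alpha, bravo, echo, echo, delta, foxtrot, golf]
i=0: L=alpha R=alpha -> agree -> alpha
i=1: L=golf, R=bravo=BASE -> take LEFT -> golf
i=2: L=echo R=echo -> agree -> echo
i=3: L=bravo, R=echo=BASE -> take LEFT -> bravo
i=4: L=foxtrot=BASE, R=delta -> take RIGHT -> delta
i=5: L=alpha=BASE, R=foxtrot -> take RIGHT -> foxtrot
i=6: L=charlie=BASE, R=golf -> take RIGHT -> golf
Conflict count: 0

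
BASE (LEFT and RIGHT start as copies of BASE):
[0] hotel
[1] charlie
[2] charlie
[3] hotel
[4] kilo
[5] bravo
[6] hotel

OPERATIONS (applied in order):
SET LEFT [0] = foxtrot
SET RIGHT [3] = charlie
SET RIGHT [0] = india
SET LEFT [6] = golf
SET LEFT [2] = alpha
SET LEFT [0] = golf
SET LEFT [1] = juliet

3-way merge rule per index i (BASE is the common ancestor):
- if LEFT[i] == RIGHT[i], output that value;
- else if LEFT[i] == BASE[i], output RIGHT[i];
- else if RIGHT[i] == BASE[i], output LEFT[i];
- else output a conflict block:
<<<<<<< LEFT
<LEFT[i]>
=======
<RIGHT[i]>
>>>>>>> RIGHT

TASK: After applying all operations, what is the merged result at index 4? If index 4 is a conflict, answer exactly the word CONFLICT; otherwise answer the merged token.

Final LEFT:  [golf, juliet, alpha, hotel, kilo, bravo, golf]
Final RIGHT: [india, charlie, charlie, charlie, kilo, bravo, hotel]
i=0: BASE=hotel L=golf R=india all differ -> CONFLICT
i=1: L=juliet, R=charlie=BASE -> take LEFT -> juliet
i=2: L=alpha, R=charlie=BASE -> take LEFT -> alpha
i=3: L=hotel=BASE, R=charlie -> take RIGHT -> charlie
i=4: L=kilo R=kilo -> agree -> kilo
i=5: L=bravo R=bravo -> agree -> bravo
i=6: L=golf, R=hotel=BASE -> take LEFT -> golf
Index 4 -> kilo

Answer: kilo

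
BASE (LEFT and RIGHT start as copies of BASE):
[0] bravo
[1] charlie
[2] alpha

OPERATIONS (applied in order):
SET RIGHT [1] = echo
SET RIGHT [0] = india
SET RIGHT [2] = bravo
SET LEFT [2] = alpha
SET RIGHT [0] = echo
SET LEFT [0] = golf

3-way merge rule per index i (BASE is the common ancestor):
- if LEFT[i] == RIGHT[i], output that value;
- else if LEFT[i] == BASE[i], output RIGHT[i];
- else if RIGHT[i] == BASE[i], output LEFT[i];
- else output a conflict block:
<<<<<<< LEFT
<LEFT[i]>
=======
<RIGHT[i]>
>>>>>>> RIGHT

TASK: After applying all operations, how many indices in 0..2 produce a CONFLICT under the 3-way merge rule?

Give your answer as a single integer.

Answer: 1

Derivation:
Final LEFT:  [golf, charlie, alpha]
Final RIGHT: [echo, echo, bravo]
i=0: BASE=bravo L=golf R=echo all differ -> CONFLICT
i=1: L=charlie=BASE, R=echo -> take RIGHT -> echo
i=2: L=alpha=BASE, R=bravo -> take RIGHT -> bravo
Conflict count: 1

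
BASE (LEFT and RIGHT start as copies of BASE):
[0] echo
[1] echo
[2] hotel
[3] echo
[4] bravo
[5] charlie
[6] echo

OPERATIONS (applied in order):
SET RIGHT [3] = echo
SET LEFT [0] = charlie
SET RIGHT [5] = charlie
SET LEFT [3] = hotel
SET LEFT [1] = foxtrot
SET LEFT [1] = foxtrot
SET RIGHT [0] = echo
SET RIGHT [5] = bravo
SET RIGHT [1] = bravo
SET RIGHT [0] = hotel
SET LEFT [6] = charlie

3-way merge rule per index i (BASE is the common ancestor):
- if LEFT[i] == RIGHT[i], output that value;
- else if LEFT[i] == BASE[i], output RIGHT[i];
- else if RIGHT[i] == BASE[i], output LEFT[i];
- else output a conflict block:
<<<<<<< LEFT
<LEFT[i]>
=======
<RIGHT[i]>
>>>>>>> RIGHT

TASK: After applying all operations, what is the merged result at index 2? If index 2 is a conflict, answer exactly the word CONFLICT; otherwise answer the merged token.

Final LEFT:  [charlie, foxtrot, hotel, hotel, bravo, charlie, charlie]
Final RIGHT: [hotel, bravo, hotel, echo, bravo, bravo, echo]
i=0: BASE=echo L=charlie R=hotel all differ -> CONFLICT
i=1: BASE=echo L=foxtrot R=bravo all differ -> CONFLICT
i=2: L=hotel R=hotel -> agree -> hotel
i=3: L=hotel, R=echo=BASE -> take LEFT -> hotel
i=4: L=bravo R=bravo -> agree -> bravo
i=5: L=charlie=BASE, R=bravo -> take RIGHT -> bravo
i=6: L=charlie, R=echo=BASE -> take LEFT -> charlie
Index 2 -> hotel

Answer: hotel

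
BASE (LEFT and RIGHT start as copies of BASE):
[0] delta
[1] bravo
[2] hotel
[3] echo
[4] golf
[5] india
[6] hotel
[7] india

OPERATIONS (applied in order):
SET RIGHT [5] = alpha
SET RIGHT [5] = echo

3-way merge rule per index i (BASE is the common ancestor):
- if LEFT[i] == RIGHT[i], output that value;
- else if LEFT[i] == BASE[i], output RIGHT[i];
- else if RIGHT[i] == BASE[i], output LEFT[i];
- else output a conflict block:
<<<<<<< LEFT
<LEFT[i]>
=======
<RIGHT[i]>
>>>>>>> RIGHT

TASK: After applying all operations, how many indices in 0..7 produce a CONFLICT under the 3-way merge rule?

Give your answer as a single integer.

Final LEFT:  [delta, bravo, hotel, echo, golf, india, hotel, india]
Final RIGHT: [delta, bravo, hotel, echo, golf, echo, hotel, india]
i=0: L=delta R=delta -> agree -> delta
i=1: L=bravo R=bravo -> agree -> bravo
i=2: L=hotel R=hotel -> agree -> hotel
i=3: L=echo R=echo -> agree -> echo
i=4: L=golf R=golf -> agree -> golf
i=5: L=india=BASE, R=echo -> take RIGHT -> echo
i=6: L=hotel R=hotel -> agree -> hotel
i=7: L=india R=india -> agree -> india
Conflict count: 0

Answer: 0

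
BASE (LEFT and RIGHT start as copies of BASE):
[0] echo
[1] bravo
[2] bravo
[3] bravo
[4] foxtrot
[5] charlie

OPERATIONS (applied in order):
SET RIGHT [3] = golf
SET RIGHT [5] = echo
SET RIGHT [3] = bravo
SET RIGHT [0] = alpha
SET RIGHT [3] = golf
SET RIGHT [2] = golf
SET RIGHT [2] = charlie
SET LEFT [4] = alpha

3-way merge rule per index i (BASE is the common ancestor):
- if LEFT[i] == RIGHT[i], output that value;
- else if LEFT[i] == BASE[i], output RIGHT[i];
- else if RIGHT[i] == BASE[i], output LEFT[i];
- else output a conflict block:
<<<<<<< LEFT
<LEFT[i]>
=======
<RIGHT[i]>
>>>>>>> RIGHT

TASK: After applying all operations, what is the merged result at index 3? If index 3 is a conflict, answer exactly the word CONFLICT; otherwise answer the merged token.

Final LEFT:  [echo, bravo, bravo, bravo, alpha, charlie]
Final RIGHT: [alpha, bravo, charlie, golf, foxtrot, echo]
i=0: L=echo=BASE, R=alpha -> take RIGHT -> alpha
i=1: L=bravo R=bravo -> agree -> bravo
i=2: L=bravo=BASE, R=charlie -> take RIGHT -> charlie
i=3: L=bravo=BASE, R=golf -> take RIGHT -> golf
i=4: L=alpha, R=foxtrot=BASE -> take LEFT -> alpha
i=5: L=charlie=BASE, R=echo -> take RIGHT -> echo
Index 3 -> golf

Answer: golf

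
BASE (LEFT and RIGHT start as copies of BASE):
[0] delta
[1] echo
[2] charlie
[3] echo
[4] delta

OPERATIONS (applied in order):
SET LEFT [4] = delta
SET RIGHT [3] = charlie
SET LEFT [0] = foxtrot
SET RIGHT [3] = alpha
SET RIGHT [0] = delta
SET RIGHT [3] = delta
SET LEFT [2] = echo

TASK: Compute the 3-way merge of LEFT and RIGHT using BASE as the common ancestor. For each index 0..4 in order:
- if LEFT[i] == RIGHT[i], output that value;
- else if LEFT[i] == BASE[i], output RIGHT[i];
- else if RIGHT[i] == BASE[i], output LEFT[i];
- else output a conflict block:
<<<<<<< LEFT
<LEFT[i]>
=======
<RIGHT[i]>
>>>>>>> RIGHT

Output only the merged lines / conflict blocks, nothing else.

Final LEFT:  [foxtrot, echo, echo, echo, delta]
Final RIGHT: [delta, echo, charlie, delta, delta]
i=0: L=foxtrot, R=delta=BASE -> take LEFT -> foxtrot
i=1: L=echo R=echo -> agree -> echo
i=2: L=echo, R=charlie=BASE -> take LEFT -> echo
i=3: L=echo=BASE, R=delta -> take RIGHT -> delta
i=4: L=delta R=delta -> agree -> delta

Answer: foxtrot
echo
echo
delta
delta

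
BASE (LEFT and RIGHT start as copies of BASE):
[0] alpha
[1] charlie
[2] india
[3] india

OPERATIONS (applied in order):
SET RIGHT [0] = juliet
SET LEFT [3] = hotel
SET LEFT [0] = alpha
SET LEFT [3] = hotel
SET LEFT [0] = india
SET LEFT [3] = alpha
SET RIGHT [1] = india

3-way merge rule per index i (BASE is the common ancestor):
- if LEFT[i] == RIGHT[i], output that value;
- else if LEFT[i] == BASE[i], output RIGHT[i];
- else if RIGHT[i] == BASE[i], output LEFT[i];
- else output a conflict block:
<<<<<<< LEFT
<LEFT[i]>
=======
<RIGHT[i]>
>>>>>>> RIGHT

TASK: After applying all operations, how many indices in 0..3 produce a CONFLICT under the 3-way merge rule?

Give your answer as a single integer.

Answer: 1

Derivation:
Final LEFT:  [india, charlie, india, alpha]
Final RIGHT: [juliet, india, india, india]
i=0: BASE=alpha L=india R=juliet all differ -> CONFLICT
i=1: L=charlie=BASE, R=india -> take RIGHT -> india
i=2: L=india R=india -> agree -> india
i=3: L=alpha, R=india=BASE -> take LEFT -> alpha
Conflict count: 1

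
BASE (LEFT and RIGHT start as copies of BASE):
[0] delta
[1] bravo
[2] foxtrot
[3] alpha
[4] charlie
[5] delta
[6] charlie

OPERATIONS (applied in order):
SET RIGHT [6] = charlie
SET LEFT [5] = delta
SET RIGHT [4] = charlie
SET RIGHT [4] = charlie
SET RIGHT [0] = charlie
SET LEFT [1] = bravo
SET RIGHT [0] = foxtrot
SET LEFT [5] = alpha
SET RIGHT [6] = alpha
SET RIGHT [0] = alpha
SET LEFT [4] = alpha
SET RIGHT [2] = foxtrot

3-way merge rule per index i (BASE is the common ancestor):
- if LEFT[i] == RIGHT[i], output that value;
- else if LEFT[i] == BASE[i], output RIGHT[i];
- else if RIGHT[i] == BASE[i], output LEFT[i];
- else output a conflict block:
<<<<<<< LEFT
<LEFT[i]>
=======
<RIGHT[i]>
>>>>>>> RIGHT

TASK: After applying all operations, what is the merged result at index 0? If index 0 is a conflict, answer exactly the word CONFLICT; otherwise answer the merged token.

Answer: alpha

Derivation:
Final LEFT:  [delta, bravo, foxtrot, alpha, alpha, alpha, charlie]
Final RIGHT: [alpha, bravo, foxtrot, alpha, charlie, delta, alpha]
i=0: L=delta=BASE, R=alpha -> take RIGHT -> alpha
i=1: L=bravo R=bravo -> agree -> bravo
i=2: L=foxtrot R=foxtrot -> agree -> foxtrot
i=3: L=alpha R=alpha -> agree -> alpha
i=4: L=alpha, R=charlie=BASE -> take LEFT -> alpha
i=5: L=alpha, R=delta=BASE -> take LEFT -> alpha
i=6: L=charlie=BASE, R=alpha -> take RIGHT -> alpha
Index 0 -> alpha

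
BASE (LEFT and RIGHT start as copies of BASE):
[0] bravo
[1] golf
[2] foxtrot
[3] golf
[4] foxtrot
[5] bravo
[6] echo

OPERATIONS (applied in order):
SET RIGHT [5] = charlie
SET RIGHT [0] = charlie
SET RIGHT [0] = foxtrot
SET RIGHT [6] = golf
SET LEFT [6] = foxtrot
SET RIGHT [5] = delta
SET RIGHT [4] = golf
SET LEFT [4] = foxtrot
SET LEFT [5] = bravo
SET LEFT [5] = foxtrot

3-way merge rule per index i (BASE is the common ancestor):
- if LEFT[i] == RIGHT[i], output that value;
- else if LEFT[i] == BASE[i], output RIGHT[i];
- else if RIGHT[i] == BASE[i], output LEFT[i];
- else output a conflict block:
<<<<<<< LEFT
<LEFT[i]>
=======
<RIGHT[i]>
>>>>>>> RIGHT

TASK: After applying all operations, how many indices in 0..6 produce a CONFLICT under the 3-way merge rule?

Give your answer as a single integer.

Final LEFT:  [bravo, golf, foxtrot, golf, foxtrot, foxtrot, foxtrot]
Final RIGHT: [foxtrot, golf, foxtrot, golf, golf, delta, golf]
i=0: L=bravo=BASE, R=foxtrot -> take RIGHT -> foxtrot
i=1: L=golf R=golf -> agree -> golf
i=2: L=foxtrot R=foxtrot -> agree -> foxtrot
i=3: L=golf R=golf -> agree -> golf
i=4: L=foxtrot=BASE, R=golf -> take RIGHT -> golf
i=5: BASE=bravo L=foxtrot R=delta all differ -> CONFLICT
i=6: BASE=echo L=foxtrot R=golf all differ -> CONFLICT
Conflict count: 2

Answer: 2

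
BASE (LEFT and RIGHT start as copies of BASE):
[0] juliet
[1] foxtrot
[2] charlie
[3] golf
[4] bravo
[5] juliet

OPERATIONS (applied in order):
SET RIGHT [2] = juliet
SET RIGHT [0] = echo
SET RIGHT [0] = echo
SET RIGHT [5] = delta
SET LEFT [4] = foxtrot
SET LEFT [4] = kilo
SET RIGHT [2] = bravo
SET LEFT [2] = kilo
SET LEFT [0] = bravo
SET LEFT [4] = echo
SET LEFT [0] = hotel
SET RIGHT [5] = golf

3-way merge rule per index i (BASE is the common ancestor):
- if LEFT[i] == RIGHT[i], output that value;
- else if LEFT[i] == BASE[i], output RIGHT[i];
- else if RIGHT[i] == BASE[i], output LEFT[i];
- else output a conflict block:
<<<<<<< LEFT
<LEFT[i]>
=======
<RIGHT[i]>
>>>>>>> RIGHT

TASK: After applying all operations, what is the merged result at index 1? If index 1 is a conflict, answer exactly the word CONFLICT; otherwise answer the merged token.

Answer: foxtrot

Derivation:
Final LEFT:  [hotel, foxtrot, kilo, golf, echo, juliet]
Final RIGHT: [echo, foxtrot, bravo, golf, bravo, golf]
i=0: BASE=juliet L=hotel R=echo all differ -> CONFLICT
i=1: L=foxtrot R=foxtrot -> agree -> foxtrot
i=2: BASE=charlie L=kilo R=bravo all differ -> CONFLICT
i=3: L=golf R=golf -> agree -> golf
i=4: L=echo, R=bravo=BASE -> take LEFT -> echo
i=5: L=juliet=BASE, R=golf -> take RIGHT -> golf
Index 1 -> foxtrot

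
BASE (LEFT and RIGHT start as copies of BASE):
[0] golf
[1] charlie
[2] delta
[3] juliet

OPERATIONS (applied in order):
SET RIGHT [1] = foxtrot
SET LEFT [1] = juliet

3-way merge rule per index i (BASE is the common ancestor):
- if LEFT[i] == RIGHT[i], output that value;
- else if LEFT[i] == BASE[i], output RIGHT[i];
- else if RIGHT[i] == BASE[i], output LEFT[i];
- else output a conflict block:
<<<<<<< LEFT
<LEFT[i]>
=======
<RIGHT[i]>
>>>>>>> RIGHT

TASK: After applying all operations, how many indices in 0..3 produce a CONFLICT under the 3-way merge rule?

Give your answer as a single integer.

Answer: 1

Derivation:
Final LEFT:  [golf, juliet, delta, juliet]
Final RIGHT: [golf, foxtrot, delta, juliet]
i=0: L=golf R=golf -> agree -> golf
i=1: BASE=charlie L=juliet R=foxtrot all differ -> CONFLICT
i=2: L=delta R=delta -> agree -> delta
i=3: L=juliet R=juliet -> agree -> juliet
Conflict count: 1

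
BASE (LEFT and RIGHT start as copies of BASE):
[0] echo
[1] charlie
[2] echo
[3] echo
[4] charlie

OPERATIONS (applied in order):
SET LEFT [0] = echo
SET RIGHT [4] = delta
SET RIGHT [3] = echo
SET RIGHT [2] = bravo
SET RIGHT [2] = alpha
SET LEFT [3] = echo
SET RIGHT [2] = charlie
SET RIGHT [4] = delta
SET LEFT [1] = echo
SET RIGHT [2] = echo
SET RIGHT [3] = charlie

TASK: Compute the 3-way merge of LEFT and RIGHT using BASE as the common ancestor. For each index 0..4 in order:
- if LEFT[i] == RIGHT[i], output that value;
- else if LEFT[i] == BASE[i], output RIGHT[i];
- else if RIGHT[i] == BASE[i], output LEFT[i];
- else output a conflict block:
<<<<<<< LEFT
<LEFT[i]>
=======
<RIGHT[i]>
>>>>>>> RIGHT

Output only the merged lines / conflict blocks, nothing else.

Answer: echo
echo
echo
charlie
delta

Derivation:
Final LEFT:  [echo, echo, echo, echo, charlie]
Final RIGHT: [echo, charlie, echo, charlie, delta]
i=0: L=echo R=echo -> agree -> echo
i=1: L=echo, R=charlie=BASE -> take LEFT -> echo
i=2: L=echo R=echo -> agree -> echo
i=3: L=echo=BASE, R=charlie -> take RIGHT -> charlie
i=4: L=charlie=BASE, R=delta -> take RIGHT -> delta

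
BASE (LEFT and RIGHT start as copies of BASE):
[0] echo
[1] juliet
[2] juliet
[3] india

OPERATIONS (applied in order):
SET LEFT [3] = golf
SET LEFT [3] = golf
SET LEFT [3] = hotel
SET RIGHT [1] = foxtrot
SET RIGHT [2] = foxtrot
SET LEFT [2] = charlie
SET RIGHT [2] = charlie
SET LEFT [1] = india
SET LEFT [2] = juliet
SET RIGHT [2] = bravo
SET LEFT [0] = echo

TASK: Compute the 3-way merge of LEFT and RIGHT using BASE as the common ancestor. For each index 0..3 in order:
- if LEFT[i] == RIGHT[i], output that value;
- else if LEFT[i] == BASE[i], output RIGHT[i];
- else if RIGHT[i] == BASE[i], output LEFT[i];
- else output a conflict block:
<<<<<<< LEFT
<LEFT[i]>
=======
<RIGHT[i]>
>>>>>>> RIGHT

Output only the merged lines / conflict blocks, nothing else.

Answer: echo
<<<<<<< LEFT
india
=======
foxtrot
>>>>>>> RIGHT
bravo
hotel

Derivation:
Final LEFT:  [echo, india, juliet, hotel]
Final RIGHT: [echo, foxtrot, bravo, india]
i=0: L=echo R=echo -> agree -> echo
i=1: BASE=juliet L=india R=foxtrot all differ -> CONFLICT
i=2: L=juliet=BASE, R=bravo -> take RIGHT -> bravo
i=3: L=hotel, R=india=BASE -> take LEFT -> hotel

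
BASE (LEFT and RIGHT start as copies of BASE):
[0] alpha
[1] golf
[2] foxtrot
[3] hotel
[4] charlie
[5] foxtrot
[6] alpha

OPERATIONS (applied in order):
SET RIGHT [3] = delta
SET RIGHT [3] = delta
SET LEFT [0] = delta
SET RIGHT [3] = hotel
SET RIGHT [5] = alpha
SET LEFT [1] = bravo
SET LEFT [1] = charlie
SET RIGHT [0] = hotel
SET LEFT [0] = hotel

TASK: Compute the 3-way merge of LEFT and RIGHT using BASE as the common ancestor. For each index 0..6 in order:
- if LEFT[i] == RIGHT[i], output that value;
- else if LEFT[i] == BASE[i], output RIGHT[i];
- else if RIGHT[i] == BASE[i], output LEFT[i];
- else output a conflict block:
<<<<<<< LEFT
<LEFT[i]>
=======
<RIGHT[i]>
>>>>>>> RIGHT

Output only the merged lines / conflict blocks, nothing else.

Answer: hotel
charlie
foxtrot
hotel
charlie
alpha
alpha

Derivation:
Final LEFT:  [hotel, charlie, foxtrot, hotel, charlie, foxtrot, alpha]
Final RIGHT: [hotel, golf, foxtrot, hotel, charlie, alpha, alpha]
i=0: L=hotel R=hotel -> agree -> hotel
i=1: L=charlie, R=golf=BASE -> take LEFT -> charlie
i=2: L=foxtrot R=foxtrot -> agree -> foxtrot
i=3: L=hotel R=hotel -> agree -> hotel
i=4: L=charlie R=charlie -> agree -> charlie
i=5: L=foxtrot=BASE, R=alpha -> take RIGHT -> alpha
i=6: L=alpha R=alpha -> agree -> alpha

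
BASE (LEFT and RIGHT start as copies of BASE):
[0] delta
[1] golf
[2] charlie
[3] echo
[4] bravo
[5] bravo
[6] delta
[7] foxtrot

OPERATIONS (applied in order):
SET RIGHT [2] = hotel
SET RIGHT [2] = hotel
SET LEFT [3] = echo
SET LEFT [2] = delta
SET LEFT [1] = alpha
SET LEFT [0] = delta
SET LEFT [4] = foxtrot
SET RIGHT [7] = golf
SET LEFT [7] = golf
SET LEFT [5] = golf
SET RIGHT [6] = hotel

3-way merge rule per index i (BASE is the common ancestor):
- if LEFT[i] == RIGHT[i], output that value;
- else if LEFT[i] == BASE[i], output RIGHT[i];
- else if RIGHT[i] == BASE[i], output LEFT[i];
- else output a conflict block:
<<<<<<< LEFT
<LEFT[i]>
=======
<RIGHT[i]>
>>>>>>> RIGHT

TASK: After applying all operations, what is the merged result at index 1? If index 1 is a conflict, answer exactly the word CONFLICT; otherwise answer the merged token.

Final LEFT:  [delta, alpha, delta, echo, foxtrot, golf, delta, golf]
Final RIGHT: [delta, golf, hotel, echo, bravo, bravo, hotel, golf]
i=0: L=delta R=delta -> agree -> delta
i=1: L=alpha, R=golf=BASE -> take LEFT -> alpha
i=2: BASE=charlie L=delta R=hotel all differ -> CONFLICT
i=3: L=echo R=echo -> agree -> echo
i=4: L=foxtrot, R=bravo=BASE -> take LEFT -> foxtrot
i=5: L=golf, R=bravo=BASE -> take LEFT -> golf
i=6: L=delta=BASE, R=hotel -> take RIGHT -> hotel
i=7: L=golf R=golf -> agree -> golf
Index 1 -> alpha

Answer: alpha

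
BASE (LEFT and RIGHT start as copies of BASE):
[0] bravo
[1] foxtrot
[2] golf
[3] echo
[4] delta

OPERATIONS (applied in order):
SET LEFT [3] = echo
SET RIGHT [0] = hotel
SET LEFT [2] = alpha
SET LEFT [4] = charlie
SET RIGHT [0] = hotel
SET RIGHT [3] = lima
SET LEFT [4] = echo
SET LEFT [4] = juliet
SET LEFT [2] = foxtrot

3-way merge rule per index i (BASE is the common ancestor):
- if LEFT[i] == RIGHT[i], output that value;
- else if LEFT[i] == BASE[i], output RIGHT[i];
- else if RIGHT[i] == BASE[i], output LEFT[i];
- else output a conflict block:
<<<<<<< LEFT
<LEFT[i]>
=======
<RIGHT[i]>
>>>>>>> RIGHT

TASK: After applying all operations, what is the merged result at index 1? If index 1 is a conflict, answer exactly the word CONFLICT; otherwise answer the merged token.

Final LEFT:  [bravo, foxtrot, foxtrot, echo, juliet]
Final RIGHT: [hotel, foxtrot, golf, lima, delta]
i=0: L=bravo=BASE, R=hotel -> take RIGHT -> hotel
i=1: L=foxtrot R=foxtrot -> agree -> foxtrot
i=2: L=foxtrot, R=golf=BASE -> take LEFT -> foxtrot
i=3: L=echo=BASE, R=lima -> take RIGHT -> lima
i=4: L=juliet, R=delta=BASE -> take LEFT -> juliet
Index 1 -> foxtrot

Answer: foxtrot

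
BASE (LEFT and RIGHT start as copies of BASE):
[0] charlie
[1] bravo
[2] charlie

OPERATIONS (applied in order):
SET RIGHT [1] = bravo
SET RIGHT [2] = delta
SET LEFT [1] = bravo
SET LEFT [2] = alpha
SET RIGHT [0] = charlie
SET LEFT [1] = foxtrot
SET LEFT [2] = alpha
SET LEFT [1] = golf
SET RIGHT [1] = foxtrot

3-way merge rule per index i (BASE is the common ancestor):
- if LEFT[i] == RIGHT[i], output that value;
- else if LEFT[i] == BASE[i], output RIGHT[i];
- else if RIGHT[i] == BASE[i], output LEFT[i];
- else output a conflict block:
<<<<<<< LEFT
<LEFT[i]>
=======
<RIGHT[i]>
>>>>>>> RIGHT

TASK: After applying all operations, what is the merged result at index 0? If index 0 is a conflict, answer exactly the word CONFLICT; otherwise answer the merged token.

Answer: charlie

Derivation:
Final LEFT:  [charlie, golf, alpha]
Final RIGHT: [charlie, foxtrot, delta]
i=0: L=charlie R=charlie -> agree -> charlie
i=1: BASE=bravo L=golf R=foxtrot all differ -> CONFLICT
i=2: BASE=charlie L=alpha R=delta all differ -> CONFLICT
Index 0 -> charlie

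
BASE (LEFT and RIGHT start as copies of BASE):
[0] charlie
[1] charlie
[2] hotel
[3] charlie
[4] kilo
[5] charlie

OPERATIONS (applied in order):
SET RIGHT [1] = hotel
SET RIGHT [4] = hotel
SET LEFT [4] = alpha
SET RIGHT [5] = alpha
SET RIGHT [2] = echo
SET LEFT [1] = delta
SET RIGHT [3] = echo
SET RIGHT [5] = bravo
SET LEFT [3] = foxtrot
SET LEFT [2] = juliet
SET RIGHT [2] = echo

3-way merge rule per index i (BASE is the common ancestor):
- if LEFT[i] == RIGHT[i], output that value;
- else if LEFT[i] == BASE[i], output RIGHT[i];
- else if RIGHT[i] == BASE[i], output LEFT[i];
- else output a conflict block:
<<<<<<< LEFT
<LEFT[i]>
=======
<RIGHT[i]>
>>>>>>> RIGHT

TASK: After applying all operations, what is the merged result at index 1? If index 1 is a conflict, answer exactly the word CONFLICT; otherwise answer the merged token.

Answer: CONFLICT

Derivation:
Final LEFT:  [charlie, delta, juliet, foxtrot, alpha, charlie]
Final RIGHT: [charlie, hotel, echo, echo, hotel, bravo]
i=0: L=charlie R=charlie -> agree -> charlie
i=1: BASE=charlie L=delta R=hotel all differ -> CONFLICT
i=2: BASE=hotel L=juliet R=echo all differ -> CONFLICT
i=3: BASE=charlie L=foxtrot R=echo all differ -> CONFLICT
i=4: BASE=kilo L=alpha R=hotel all differ -> CONFLICT
i=5: L=charlie=BASE, R=bravo -> take RIGHT -> bravo
Index 1 -> CONFLICT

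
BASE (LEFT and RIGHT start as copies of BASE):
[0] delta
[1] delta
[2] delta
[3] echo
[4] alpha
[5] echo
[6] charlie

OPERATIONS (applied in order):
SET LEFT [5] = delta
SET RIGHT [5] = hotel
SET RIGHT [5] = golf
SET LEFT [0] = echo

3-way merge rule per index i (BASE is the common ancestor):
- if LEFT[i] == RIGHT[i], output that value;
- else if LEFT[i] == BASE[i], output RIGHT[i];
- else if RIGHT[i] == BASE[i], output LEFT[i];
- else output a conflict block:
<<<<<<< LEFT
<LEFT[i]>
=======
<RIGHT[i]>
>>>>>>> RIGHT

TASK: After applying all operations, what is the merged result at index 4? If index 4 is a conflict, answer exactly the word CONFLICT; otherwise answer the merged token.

Final LEFT:  [echo, delta, delta, echo, alpha, delta, charlie]
Final RIGHT: [delta, delta, delta, echo, alpha, golf, charlie]
i=0: L=echo, R=delta=BASE -> take LEFT -> echo
i=1: L=delta R=delta -> agree -> delta
i=2: L=delta R=delta -> agree -> delta
i=3: L=echo R=echo -> agree -> echo
i=4: L=alpha R=alpha -> agree -> alpha
i=5: BASE=echo L=delta R=golf all differ -> CONFLICT
i=6: L=charlie R=charlie -> agree -> charlie
Index 4 -> alpha

Answer: alpha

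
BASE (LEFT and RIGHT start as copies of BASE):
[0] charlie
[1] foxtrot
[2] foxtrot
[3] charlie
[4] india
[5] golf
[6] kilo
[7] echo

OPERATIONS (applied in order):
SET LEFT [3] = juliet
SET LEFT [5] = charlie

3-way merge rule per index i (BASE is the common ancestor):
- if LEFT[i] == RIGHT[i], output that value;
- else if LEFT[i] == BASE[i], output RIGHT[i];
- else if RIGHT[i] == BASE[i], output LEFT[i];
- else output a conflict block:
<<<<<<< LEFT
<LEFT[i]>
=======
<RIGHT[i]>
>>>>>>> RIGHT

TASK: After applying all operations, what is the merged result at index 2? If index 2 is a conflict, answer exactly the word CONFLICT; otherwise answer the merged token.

Answer: foxtrot

Derivation:
Final LEFT:  [charlie, foxtrot, foxtrot, juliet, india, charlie, kilo, echo]
Final RIGHT: [charlie, foxtrot, foxtrot, charlie, india, golf, kilo, echo]
i=0: L=charlie R=charlie -> agree -> charlie
i=1: L=foxtrot R=foxtrot -> agree -> foxtrot
i=2: L=foxtrot R=foxtrot -> agree -> foxtrot
i=3: L=juliet, R=charlie=BASE -> take LEFT -> juliet
i=4: L=india R=india -> agree -> india
i=5: L=charlie, R=golf=BASE -> take LEFT -> charlie
i=6: L=kilo R=kilo -> agree -> kilo
i=7: L=echo R=echo -> agree -> echo
Index 2 -> foxtrot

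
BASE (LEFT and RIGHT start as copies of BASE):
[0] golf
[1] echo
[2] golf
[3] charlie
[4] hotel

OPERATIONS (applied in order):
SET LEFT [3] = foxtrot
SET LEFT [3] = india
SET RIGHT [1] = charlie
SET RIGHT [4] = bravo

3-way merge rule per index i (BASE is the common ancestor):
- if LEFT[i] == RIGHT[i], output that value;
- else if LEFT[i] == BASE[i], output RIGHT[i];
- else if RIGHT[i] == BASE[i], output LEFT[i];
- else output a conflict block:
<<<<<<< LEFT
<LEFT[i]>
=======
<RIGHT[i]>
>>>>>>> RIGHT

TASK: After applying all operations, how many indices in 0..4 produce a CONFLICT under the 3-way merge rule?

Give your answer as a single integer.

Final LEFT:  [golf, echo, golf, india, hotel]
Final RIGHT: [golf, charlie, golf, charlie, bravo]
i=0: L=golf R=golf -> agree -> golf
i=1: L=echo=BASE, R=charlie -> take RIGHT -> charlie
i=2: L=golf R=golf -> agree -> golf
i=3: L=india, R=charlie=BASE -> take LEFT -> india
i=4: L=hotel=BASE, R=bravo -> take RIGHT -> bravo
Conflict count: 0

Answer: 0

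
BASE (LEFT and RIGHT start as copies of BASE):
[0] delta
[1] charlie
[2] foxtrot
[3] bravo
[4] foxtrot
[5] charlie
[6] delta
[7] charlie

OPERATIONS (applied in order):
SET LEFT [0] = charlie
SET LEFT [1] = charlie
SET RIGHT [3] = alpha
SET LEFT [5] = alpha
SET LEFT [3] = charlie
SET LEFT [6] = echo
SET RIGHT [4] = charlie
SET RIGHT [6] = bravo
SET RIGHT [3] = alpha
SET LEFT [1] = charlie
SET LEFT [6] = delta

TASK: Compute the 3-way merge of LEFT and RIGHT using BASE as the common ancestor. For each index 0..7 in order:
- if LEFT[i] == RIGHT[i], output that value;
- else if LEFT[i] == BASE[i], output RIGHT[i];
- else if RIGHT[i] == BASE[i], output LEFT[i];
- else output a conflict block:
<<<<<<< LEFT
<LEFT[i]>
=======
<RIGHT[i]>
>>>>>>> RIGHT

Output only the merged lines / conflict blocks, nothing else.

Answer: charlie
charlie
foxtrot
<<<<<<< LEFT
charlie
=======
alpha
>>>>>>> RIGHT
charlie
alpha
bravo
charlie

Derivation:
Final LEFT:  [charlie, charlie, foxtrot, charlie, foxtrot, alpha, delta, charlie]
Final RIGHT: [delta, charlie, foxtrot, alpha, charlie, charlie, bravo, charlie]
i=0: L=charlie, R=delta=BASE -> take LEFT -> charlie
i=1: L=charlie R=charlie -> agree -> charlie
i=2: L=foxtrot R=foxtrot -> agree -> foxtrot
i=3: BASE=bravo L=charlie R=alpha all differ -> CONFLICT
i=4: L=foxtrot=BASE, R=charlie -> take RIGHT -> charlie
i=5: L=alpha, R=charlie=BASE -> take LEFT -> alpha
i=6: L=delta=BASE, R=bravo -> take RIGHT -> bravo
i=7: L=charlie R=charlie -> agree -> charlie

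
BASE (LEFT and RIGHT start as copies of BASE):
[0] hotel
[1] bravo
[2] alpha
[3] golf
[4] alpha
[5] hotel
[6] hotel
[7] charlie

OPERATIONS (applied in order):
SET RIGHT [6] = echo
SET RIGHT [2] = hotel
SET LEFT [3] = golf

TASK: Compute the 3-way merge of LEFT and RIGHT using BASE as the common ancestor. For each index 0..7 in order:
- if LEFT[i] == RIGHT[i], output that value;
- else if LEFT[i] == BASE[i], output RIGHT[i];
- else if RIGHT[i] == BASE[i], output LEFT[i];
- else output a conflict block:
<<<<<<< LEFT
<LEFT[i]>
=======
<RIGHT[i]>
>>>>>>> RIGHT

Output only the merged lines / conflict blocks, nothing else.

Answer: hotel
bravo
hotel
golf
alpha
hotel
echo
charlie

Derivation:
Final LEFT:  [hotel, bravo, alpha, golf, alpha, hotel, hotel, charlie]
Final RIGHT: [hotel, bravo, hotel, golf, alpha, hotel, echo, charlie]
i=0: L=hotel R=hotel -> agree -> hotel
i=1: L=bravo R=bravo -> agree -> bravo
i=2: L=alpha=BASE, R=hotel -> take RIGHT -> hotel
i=3: L=golf R=golf -> agree -> golf
i=4: L=alpha R=alpha -> agree -> alpha
i=5: L=hotel R=hotel -> agree -> hotel
i=6: L=hotel=BASE, R=echo -> take RIGHT -> echo
i=7: L=charlie R=charlie -> agree -> charlie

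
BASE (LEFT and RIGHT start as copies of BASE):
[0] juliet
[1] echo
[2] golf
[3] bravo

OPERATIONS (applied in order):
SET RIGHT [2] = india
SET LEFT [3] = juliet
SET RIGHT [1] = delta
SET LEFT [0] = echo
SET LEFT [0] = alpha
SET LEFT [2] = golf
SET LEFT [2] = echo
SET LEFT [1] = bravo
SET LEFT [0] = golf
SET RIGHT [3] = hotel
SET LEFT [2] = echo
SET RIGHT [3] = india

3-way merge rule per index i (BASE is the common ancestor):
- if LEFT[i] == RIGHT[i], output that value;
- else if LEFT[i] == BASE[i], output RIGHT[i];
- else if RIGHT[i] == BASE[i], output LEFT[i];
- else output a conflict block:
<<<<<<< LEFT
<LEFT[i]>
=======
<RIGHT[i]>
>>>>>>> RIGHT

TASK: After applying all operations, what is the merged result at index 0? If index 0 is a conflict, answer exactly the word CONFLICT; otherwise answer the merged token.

Answer: golf

Derivation:
Final LEFT:  [golf, bravo, echo, juliet]
Final RIGHT: [juliet, delta, india, india]
i=0: L=golf, R=juliet=BASE -> take LEFT -> golf
i=1: BASE=echo L=bravo R=delta all differ -> CONFLICT
i=2: BASE=golf L=echo R=india all differ -> CONFLICT
i=3: BASE=bravo L=juliet R=india all differ -> CONFLICT
Index 0 -> golf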